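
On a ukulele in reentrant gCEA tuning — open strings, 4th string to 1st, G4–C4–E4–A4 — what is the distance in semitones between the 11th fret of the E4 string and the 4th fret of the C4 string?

E4 at fret 11 → D♯5 (MIDI 75); C4 at fret 4 → E4 (MIDI 64).
75 − 64 = 11, so the two pitches are 11 semitones apart, with D♯5 the higher.

11 semitones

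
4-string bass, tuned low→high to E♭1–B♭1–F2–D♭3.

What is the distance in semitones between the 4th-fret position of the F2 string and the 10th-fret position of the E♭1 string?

F2 at fret 4 → A2 (MIDI 45); E♭1 at fret 10 → D♭2 (MIDI 37).
45 − 37 = 8, so the two pitches are 8 semitones apart, with A2 the higher.

8 semitones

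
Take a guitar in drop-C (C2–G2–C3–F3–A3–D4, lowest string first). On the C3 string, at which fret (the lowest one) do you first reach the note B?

11

From C3, count semitones up the chromatic scale until reaching B: C–C#–D–D#–…–A–A#–B — 11 steps.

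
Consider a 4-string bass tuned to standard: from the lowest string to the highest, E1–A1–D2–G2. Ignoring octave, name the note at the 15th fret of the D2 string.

D2 is MIDI 38. Adding 15 gives 53; 53 mod 12 = 5, i.e. F.

F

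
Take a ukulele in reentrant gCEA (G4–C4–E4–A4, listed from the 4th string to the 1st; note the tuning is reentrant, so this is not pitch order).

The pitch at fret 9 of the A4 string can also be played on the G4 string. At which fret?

A4 at fret 9 is A4 + 9 semitones = F#5.
The open G4 string is 2 semitones below the open A4, so the same pitch on the G4 string lies at fret 9 + 2 = 11.

11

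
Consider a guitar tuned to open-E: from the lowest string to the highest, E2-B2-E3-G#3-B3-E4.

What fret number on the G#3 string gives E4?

8

E4 is 8 semitones above the open G#3 (G#–A–A#–B–C–C#–D–D#–E), so it sits at fret 8.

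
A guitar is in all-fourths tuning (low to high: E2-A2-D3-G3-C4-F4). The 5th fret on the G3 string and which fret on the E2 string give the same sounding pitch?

20

Fret 5 on G3 is MIDI 55 + 5 = 60 (C4). On the E2 string (open MIDI 40), that pitch is 60 − 40 = fret 20.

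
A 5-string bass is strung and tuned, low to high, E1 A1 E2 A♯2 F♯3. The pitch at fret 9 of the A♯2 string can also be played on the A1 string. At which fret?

A♯2 at fret 9 is A♯2 + 9 semitones = G3.
The open A1 string is 13 semitones below the open A♯2, so the same pitch on the A1 string lies at fret 9 + 13 = 22.

22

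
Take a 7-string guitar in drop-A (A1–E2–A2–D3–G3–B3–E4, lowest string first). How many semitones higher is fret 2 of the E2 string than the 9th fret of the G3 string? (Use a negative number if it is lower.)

E2 at fret 2 → F#2 (MIDI 42); G3 at fret 9 → E4 (MIDI 64).
42 − 64 = -22, so the two pitches are 22 semitones apart.

-22 semitones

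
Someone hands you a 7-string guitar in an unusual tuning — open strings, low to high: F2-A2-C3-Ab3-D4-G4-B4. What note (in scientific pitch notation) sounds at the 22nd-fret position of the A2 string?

A2 is MIDI 45. Adding 22 gives 67, which is G4.

G4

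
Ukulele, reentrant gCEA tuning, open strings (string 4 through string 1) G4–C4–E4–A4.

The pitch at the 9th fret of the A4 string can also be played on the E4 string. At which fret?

Fret 9 on A4 is MIDI 69 + 9 = 78 (F#5). On the E4 string (open MIDI 64), that pitch is 78 − 64 = fret 14.

14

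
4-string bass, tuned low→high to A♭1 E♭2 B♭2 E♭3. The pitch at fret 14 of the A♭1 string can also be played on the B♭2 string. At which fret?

0

A♭1 at fret 14 is A♭1 + 14 semitones = B♭2.
The open B♭2 string is 14 semitones above the open A♭1, so the same pitch on the B♭2 string lies at fret 14 − 14 = 0.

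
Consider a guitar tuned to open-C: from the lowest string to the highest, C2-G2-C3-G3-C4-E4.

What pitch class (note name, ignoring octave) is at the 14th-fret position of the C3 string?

Each fret is one semitone, so C3 + 14 = D.

D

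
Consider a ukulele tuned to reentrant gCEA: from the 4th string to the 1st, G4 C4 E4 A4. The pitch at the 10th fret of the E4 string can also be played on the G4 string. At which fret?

Fret 10 on E4 is MIDI 64 + 10 = 74 (D5). On the G4 string (open MIDI 67), that pitch is 74 − 67 = fret 7.

7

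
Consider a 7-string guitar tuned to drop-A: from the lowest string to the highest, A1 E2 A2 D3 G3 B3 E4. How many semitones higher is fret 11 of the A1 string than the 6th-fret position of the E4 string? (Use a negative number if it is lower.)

A1 at fret 11 → G#2 (MIDI 44); E4 at fret 6 → A#4 (MIDI 70).
44 − 70 = -26, so the two pitches are 26 semitones apart.

-26 semitones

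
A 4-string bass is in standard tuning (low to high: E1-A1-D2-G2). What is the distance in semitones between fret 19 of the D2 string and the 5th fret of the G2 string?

D2 at fret 19 → A3 (MIDI 57); G2 at fret 5 → C3 (MIDI 48).
57 − 48 = 9, so the two pitches are 9 semitones apart, with A3 the higher.

9 semitones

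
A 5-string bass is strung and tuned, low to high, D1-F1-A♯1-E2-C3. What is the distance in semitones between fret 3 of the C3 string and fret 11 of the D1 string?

C3 at fret 3 → D♯3 (MIDI 51); D1 at fret 11 → C♯2 (MIDI 37).
51 − 37 = 14, so the two pitches are 14 semitones apart, with D♯3 the higher.

14 semitones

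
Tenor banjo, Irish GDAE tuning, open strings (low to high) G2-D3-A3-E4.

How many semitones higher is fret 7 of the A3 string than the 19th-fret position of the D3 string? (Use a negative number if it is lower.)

-5 semitones

A3 at fret 7 → E4 (MIDI 64); D3 at fret 19 → A4 (MIDI 69).
64 − 69 = -5, so the two pitches are 5 semitones apart.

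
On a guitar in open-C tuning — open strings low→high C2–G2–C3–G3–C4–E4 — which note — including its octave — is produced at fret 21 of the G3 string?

E5

Each fret is one semitone, so G3 + 21 = E5.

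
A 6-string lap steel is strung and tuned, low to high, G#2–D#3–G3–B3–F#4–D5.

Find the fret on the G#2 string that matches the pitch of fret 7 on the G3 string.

G3 at fret 7 is G3 + 7 semitones = D4.
The open G#2 string is 11 semitones below the open G3, so the same pitch on the G#2 string lies at fret 7 + 11 = 18.

18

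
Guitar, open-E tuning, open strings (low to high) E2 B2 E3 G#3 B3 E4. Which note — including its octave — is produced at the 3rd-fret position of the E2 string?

The open E2 string plus 3 semitones: E–F–F#–G.
No B→C boundary is crossed, so the octave stays at 2.

G2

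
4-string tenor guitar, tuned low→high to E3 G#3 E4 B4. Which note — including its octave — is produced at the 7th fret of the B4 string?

Each fret is one semitone, so B4 + 7 = F#5.
(Equivalently spelled Gb5.)

F#5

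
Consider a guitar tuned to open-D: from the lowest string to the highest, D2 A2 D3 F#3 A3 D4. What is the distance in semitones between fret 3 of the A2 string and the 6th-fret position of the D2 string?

4 semitones

A2 at fret 3 → C3 (MIDI 48); D2 at fret 6 → G#2 (MIDI 44).
48 − 44 = 4, so the two pitches are 4 semitones apart, with C3 the higher.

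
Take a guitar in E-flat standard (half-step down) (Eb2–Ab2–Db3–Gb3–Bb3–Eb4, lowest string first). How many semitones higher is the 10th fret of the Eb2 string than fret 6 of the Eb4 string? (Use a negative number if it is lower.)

Eb2 at fret 10 → Db3 (MIDI 49); Eb4 at fret 6 → A4 (MIDI 69).
49 − 69 = -20, so the two pitches are 20 semitones apart.

-20 semitones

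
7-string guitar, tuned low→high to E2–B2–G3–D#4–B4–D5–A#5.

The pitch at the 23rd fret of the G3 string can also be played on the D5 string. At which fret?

Fret 23 on G3 is MIDI 55 + 23 = 78 (F#5). On the D5 string (open MIDI 74), that pitch is 78 − 74 = fret 4.

4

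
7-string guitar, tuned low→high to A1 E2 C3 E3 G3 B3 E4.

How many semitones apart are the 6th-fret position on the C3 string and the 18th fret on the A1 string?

C3 at fret 6 → Gb3 (MIDI 54); A1 at fret 18 → Eb3 (MIDI 51).
54 − 51 = 3, so the two pitches are 3 semitones apart, with Gb3 the higher.

3 semitones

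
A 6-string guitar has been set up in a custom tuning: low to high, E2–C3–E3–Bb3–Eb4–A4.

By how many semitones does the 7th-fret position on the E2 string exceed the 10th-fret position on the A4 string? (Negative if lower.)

E2 at fret 7 → B2 (MIDI 47); A4 at fret 10 → G5 (MIDI 79).
47 − 79 = -32, so the two pitches are 32 semitones apart.

-32 semitones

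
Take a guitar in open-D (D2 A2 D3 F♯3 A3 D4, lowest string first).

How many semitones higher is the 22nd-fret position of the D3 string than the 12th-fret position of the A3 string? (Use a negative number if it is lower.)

3 semitones

D3 at fret 22 → C5 (MIDI 72); A3 at fret 12 → A4 (MIDI 69).
72 − 69 = 3, so the two pitches are 3 semitones apart.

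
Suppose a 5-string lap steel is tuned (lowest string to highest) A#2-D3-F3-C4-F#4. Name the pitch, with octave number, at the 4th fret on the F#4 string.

The open F#4 string plus 4 semitones: F#–G–G#–A–A#.
No B→C boundary is crossed, so the octave stays at 4.
(Equivalently spelled Bb4.)

A#4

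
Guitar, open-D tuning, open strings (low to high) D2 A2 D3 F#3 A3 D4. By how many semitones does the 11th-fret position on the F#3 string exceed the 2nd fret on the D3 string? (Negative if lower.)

F#3 at fret 11 → F4 (MIDI 65); D3 at fret 2 → E3 (MIDI 52).
65 − 52 = 13, so the two pitches are 13 semitones apart.

13 semitones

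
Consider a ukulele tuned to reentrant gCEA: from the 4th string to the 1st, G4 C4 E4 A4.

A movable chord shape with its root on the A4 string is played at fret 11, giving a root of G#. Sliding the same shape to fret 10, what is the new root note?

Moving from fret 11 to fret 10 shifts the root by -1 semitone.
G# down 1 semitone is G.

G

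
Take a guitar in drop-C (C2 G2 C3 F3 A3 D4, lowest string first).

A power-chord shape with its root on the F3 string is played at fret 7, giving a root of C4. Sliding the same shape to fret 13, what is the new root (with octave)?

F#4

Moving from fret 7 to fret 13 shifts the root by 6 semitones.
C4 up 6 semitones is F#4.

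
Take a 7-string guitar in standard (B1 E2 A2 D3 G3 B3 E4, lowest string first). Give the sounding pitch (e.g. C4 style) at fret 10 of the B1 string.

B1 is MIDI 35. Adding 10 gives 45, which is A2.

A2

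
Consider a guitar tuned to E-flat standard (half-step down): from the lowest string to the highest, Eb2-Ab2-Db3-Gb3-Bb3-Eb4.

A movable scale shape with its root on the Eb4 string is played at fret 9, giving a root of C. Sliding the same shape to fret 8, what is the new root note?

Moving from fret 9 to fret 8 shifts the root by -1 semitone.
C down 1 semitone is B.

B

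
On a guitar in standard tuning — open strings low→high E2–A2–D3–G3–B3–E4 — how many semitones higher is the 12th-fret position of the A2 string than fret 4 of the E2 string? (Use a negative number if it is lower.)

13 semitones

A2 at fret 12 → A3 (MIDI 57); E2 at fret 4 → G#2 (MIDI 44).
57 − 44 = 13, so the two pitches are 13 semitones apart.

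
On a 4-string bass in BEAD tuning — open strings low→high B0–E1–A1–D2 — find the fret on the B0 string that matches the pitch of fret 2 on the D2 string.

17

Fret 2 on D2 is MIDI 38 + 2 = 40 (E2). On the B0 string (open MIDI 23), that pitch is 40 − 23 = fret 17.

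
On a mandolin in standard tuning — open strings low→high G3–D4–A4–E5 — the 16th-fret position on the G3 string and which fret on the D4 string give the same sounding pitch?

9

G3 at fret 16 is G3 + 16 semitones = B4.
The open D4 string is 7 semitones above the open G3, so the same pitch on the D4 string lies at fret 16 − 7 = 9.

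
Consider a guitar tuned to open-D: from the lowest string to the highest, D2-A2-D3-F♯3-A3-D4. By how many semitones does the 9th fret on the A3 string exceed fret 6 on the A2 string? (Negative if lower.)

15 semitones

A3 at fret 9 → F♯4 (MIDI 66); A2 at fret 6 → D♯3 (MIDI 51).
66 − 51 = 15, so the two pitches are 15 semitones apart.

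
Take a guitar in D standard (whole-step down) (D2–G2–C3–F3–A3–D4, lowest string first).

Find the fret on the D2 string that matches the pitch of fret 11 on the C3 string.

21

Fret 11 on C3 is MIDI 48 + 11 = 59 (B3). On the D2 string (open MIDI 38), that pitch is 59 − 38 = fret 21.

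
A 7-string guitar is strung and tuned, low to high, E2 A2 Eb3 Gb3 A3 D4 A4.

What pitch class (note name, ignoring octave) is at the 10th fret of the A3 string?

A3 is MIDI 57. Adding 10 gives 67; 67 mod 12 = 7, i.e. G.

G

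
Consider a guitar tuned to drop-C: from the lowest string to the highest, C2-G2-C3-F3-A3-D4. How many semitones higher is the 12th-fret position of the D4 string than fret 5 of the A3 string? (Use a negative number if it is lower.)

D4 at fret 12 → D5 (MIDI 74); A3 at fret 5 → D4 (MIDI 62).
74 − 62 = 12, so the two pitches are 12 semitones apart.

12 semitones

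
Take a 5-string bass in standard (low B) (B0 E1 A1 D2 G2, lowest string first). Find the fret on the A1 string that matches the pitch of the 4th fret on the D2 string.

D2 at fret 4 is D2 + 4 semitones = F♯2.
The open A1 string is 5 semitones below the open D2, so the same pitch on the A1 string lies at fret 4 + 5 = 9.

9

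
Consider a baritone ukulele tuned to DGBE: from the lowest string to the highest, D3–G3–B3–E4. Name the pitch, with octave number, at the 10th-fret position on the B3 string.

A4

The open B3 string plus 10 semitones: B–C–C#–D–…–G–G#–A.
The walk passes from B into C once, so the octave number goes from 3 to 4.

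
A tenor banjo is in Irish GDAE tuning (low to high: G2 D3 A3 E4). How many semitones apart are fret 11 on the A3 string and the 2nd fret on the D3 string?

A3 at fret 11 → G#4 (MIDI 68); D3 at fret 2 → E3 (MIDI 52).
68 − 52 = 16, so the two pitches are 16 semitones apart, with G#4 the higher.

16 semitones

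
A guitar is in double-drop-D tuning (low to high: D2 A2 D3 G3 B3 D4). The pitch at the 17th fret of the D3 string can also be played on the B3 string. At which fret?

D3 at fret 17 is D3 + 17 semitones = G4.
The open B3 string is 9 semitones above the open D3, so the same pitch on the B3 string lies at fret 17 − 9 = 8.

8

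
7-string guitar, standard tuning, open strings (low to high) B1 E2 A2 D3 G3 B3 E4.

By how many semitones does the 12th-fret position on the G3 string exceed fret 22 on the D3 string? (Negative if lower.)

G3 at fret 12 → G4 (MIDI 67); D3 at fret 22 → C5 (MIDI 72).
67 − 72 = -5, so the two pitches are 5 semitones apart.

-5 semitones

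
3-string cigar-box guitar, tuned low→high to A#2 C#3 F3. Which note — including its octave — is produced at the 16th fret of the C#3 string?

C#3 is MIDI 49. Adding 16 gives 65, which is F4.

F4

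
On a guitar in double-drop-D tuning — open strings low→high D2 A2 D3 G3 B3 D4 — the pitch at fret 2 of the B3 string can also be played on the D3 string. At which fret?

Fret 2 on B3 is MIDI 59 + 2 = 61 (C#4). On the D3 string (open MIDI 50), that pitch is 61 − 50 = fret 11.

11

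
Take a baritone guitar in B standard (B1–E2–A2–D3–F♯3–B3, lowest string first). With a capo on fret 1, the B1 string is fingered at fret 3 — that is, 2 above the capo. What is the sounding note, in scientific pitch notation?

D2

The capo raises the open B1 by 1 semitone to C2; fretting 2 more gives B1 + 1 + 2 = B1 + 3 semitones = D2.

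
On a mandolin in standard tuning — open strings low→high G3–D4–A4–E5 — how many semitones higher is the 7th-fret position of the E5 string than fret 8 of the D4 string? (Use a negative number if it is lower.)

E5 at fret 7 → B5 (MIDI 83); D4 at fret 8 → A#4 (MIDI 70).
83 − 70 = 13, so the two pitches are 13 semitones apart.

13 semitones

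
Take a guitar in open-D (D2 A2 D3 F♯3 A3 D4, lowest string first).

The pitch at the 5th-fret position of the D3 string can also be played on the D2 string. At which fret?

Fret 5 on D3 is MIDI 50 + 5 = 55 (G3). On the D2 string (open MIDI 38), that pitch is 55 − 38 = fret 17.

17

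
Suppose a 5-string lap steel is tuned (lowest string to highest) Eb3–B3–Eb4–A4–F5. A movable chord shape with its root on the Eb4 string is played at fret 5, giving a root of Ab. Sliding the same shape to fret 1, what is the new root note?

E

Moving from fret 5 to fret 1 shifts the root by -4 semitones.
Ab down 4 semitones is E.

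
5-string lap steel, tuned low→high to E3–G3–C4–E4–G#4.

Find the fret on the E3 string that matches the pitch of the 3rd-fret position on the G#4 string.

19

G#4 at fret 3 is G#4 + 3 semitones = B4.
The open E3 string is 16 semitones below the open G#4, so the same pitch on the E3 string lies at fret 3 + 16 = 19.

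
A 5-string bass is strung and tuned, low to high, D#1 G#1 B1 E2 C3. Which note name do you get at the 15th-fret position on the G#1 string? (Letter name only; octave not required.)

B

Each fret is one semitone, so G#1 + 15 = B.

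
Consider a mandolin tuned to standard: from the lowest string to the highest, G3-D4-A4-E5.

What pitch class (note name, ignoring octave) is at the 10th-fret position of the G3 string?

G3 is MIDI 55. Adding 10 gives 65; 65 mod 12 = 5, i.e. F.

F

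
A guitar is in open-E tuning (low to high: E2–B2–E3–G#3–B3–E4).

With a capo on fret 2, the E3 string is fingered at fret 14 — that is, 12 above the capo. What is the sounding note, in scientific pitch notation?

The capo raises the open E3 by 2 semitones to F#3; fretting 12 more gives E3 + 2 + 12 = E3 + 14 semitones = F#4.

F#4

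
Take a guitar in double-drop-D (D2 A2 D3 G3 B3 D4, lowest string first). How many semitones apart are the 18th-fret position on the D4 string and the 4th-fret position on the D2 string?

38 semitones

D4 at fret 18 → G♯5 (MIDI 80); D2 at fret 4 → F♯2 (MIDI 42).
80 − 42 = 38, so the two pitches are 38 semitones apart, with G♯5 the higher.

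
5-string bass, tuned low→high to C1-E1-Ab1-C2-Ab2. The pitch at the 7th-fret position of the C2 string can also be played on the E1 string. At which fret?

15

Fret 7 on C2 is MIDI 36 + 7 = 43 (G2). On the E1 string (open MIDI 28), that pitch is 43 − 28 = fret 15.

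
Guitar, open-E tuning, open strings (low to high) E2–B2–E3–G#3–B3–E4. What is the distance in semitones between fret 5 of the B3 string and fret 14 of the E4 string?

B3 at fret 5 → E4 (MIDI 64); E4 at fret 14 → F#5 (MIDI 78).
64 − 78 = -14, so the two pitches are 14 semitones apart, with F#5 the higher.

14 semitones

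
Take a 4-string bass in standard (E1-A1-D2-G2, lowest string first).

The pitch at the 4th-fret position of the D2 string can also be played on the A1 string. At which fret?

Fret 4 on D2 is MIDI 38 + 4 = 42 (F#2). On the A1 string (open MIDI 33), that pitch is 42 − 33 = fret 9.

9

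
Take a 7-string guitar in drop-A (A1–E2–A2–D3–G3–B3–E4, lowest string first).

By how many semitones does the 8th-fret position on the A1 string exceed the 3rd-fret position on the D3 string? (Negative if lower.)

A1 at fret 8 → F2 (MIDI 41); D3 at fret 3 → F3 (MIDI 53).
41 − 53 = -12, so the two pitches are 12 semitones apart.

-12 semitones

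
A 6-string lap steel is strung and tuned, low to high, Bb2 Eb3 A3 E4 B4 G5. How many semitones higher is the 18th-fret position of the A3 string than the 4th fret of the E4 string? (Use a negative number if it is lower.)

A3 at fret 18 → Eb5 (MIDI 75); E4 at fret 4 → Ab4 (MIDI 68).
75 − 68 = 7, so the two pitches are 7 semitones apart.

7 semitones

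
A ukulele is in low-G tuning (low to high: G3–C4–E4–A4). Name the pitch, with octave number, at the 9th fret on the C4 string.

A4

The open C4 string plus 9 semitones: C–C#–D–D#–E–F–F#–G–G#–A.
No B→C boundary is crossed, so the octave stays at 4.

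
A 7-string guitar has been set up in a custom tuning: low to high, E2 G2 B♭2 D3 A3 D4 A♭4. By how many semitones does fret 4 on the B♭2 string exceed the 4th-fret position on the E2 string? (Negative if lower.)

6 semitones

B♭2 at fret 4 → D3 (MIDI 50); E2 at fret 4 → A♭2 (MIDI 44).
50 − 44 = 6, so the two pitches are 6 semitones apart.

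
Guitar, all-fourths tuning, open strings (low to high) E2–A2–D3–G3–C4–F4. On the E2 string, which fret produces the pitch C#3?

C#3 is 9 semitones above the open E2 (E–F–F#–G–G#–A–A#–B–C–C#), so it sits at fret 9.

9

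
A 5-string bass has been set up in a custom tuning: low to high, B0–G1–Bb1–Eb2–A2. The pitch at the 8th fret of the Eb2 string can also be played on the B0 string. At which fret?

24

Eb2 at fret 8 is Eb2 + 8 semitones = B2.
The open B0 string is 16 semitones below the open Eb2, so the same pitch on the B0 string lies at fret 8 + 16 = 24.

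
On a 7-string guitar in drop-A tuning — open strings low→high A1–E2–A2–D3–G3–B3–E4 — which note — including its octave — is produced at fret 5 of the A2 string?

D3

The open A2 string plus 5 semitones: A–A#–B–C–C#–D.
The walk passes from B into C once, so the octave number goes from 2 to 3.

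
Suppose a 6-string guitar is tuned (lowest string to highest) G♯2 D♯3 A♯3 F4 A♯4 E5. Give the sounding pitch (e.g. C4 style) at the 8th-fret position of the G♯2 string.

Each fret is one semitone, so G♯2 + 8 = E3.

E3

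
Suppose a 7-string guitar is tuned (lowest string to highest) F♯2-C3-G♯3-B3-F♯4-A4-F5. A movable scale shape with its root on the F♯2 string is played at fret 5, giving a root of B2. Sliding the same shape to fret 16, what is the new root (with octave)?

Moving from fret 5 to fret 16 shifts the root by 11 semitones.
B2 up 11 semitones is A♯3.

A♯3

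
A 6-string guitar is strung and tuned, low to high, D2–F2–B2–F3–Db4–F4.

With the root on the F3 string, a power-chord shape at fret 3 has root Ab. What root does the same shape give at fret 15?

Ab

Moving from fret 3 to fret 15 shifts the root by 12 semitones.
Ab up 12 semitones is Ab.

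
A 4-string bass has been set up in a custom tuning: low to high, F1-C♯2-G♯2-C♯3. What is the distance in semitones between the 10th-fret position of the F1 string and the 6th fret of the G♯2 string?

11 semitones

F1 at fret 10 → D♯2 (MIDI 39); G♯2 at fret 6 → D3 (MIDI 50).
39 − 50 = -11, so the two pitches are 11 semitones apart, with D3 the higher.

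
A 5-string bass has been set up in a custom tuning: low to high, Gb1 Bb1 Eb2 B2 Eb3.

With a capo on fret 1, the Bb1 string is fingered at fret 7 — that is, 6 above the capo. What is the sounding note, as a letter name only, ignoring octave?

The capo raises the open Bb1 by 1 semitone to B1; fretting 6 more gives Bb1 + 1 + 6 = Bb1 + 7 semitones, landing on F.

F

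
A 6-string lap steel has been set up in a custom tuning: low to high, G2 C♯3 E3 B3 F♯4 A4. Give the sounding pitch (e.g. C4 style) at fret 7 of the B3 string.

F♯4

Each fret is one semitone, so B3 + 7 = F♯4.
(Equivalently spelled G♭4.)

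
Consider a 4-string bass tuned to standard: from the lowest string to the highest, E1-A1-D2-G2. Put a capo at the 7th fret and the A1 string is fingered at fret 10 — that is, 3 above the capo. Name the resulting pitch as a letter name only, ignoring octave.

The capo raises the open A1 by 7 semitones to E2; fretting 3 more gives A1 + 7 + 3 = A1 + 10 semitones, landing on G.

G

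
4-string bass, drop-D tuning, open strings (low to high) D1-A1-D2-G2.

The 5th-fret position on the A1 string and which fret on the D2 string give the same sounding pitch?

Fret 5 on A1 is MIDI 33 + 5 = 38 (D2). On the D2 string (open MIDI 38), that pitch is 38 − 38 = fret 0.

0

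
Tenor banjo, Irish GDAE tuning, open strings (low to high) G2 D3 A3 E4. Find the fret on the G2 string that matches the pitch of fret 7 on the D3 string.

14

D3 at fret 7 is D3 + 7 semitones = A3.
The open G2 string is 7 semitones below the open D3, so the same pitch on the G2 string lies at fret 7 + 7 = 14.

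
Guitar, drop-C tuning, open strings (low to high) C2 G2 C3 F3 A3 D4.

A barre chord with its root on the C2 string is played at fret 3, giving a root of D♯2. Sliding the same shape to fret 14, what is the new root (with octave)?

Moving from fret 3 to fret 14 shifts the root by 11 semitones.
D♯2 up 11 semitones is D3.

D3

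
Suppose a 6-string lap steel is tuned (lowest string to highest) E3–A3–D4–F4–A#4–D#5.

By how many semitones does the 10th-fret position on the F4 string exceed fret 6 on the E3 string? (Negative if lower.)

17 semitones

F4 at fret 10 → D#5 (MIDI 75); E3 at fret 6 → A#3 (MIDI 58).
75 − 58 = 17, so the two pitches are 17 semitones apart.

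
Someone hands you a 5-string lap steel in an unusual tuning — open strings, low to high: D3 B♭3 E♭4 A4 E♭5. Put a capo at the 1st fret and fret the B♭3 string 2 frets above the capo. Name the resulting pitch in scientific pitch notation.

D♭4

The capo raises the open B♭3 by 1 semitone to B3; fretting 2 more gives B♭3 + 1 + 2 = B♭3 + 3 semitones = D♭4.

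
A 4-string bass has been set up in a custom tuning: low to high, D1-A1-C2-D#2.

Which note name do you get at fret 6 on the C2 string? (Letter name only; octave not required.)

F#

C2 is MIDI 36. Adding 6 gives 42; 42 mod 12 = 6, i.e. F#.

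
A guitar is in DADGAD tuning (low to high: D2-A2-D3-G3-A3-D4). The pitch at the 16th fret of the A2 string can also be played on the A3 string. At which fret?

A2 at fret 16 is A2 + 16 semitones = C#4.
The open A3 string is 12 semitones above the open A2, so the same pitch on the A3 string lies at fret 16 − 12 = 4.

4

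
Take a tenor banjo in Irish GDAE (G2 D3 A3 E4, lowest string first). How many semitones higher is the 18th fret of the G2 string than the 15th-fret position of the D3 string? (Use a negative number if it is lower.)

G2 at fret 18 → C#4 (MIDI 61); D3 at fret 15 → F4 (MIDI 65).
61 − 65 = -4, so the two pitches are 4 semitones apart.

-4 semitones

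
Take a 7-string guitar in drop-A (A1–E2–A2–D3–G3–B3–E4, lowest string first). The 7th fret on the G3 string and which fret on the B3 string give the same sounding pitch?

Fret 7 on G3 is MIDI 55 + 7 = 62 (D4). On the B3 string (open MIDI 59), that pitch is 62 − 59 = fret 3.

3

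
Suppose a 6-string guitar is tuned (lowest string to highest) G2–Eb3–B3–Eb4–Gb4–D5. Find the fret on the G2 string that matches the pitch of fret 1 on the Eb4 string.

Eb4 at fret 1 is Eb4 + 1 semitone = E4.
The open G2 string is 20 semitones below the open Eb4, so the same pitch on the G2 string lies at fret 1 + 20 = 21.

21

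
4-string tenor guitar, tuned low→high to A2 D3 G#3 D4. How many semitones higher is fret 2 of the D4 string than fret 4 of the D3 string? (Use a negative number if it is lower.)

10 semitones

D4 at fret 2 → E4 (MIDI 64); D3 at fret 4 → F#3 (MIDI 54).
64 − 54 = 10, so the two pitches are 10 semitones apart.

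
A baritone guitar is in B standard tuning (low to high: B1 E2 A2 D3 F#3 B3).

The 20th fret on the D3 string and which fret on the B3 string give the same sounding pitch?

11

D3 at fret 20 is D3 + 20 semitones = A#4.
The open B3 string is 9 semitones above the open D3, so the same pitch on the B3 string lies at fret 20 − 9 = 11.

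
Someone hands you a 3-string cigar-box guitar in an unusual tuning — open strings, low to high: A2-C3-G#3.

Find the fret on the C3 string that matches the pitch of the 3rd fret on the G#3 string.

11

G#3 at fret 3 is G#3 + 3 semitones = B3.
The open C3 string is 8 semitones below the open G#3, so the same pitch on the C3 string lies at fret 3 + 8 = 11.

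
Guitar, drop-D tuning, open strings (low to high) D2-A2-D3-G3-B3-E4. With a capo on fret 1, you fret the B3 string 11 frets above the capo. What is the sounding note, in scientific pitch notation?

The capo raises the open B3 by 1 semitone to C4; fretting 11 more gives B3 + 1 + 11 = B3 + 12 semitones = B4.

B4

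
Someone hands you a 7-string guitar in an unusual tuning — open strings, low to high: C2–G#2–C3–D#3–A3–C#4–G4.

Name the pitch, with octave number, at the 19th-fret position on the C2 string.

G3

C2 is MIDI 36. Adding 19 gives 55, which is G3.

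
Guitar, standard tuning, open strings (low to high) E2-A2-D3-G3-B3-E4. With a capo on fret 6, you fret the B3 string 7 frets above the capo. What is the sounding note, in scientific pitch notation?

C5

The capo raises the open B3 by 6 semitones to F4; fretting 7 more gives B3 + 6 + 7 = B3 + 13 semitones = C5.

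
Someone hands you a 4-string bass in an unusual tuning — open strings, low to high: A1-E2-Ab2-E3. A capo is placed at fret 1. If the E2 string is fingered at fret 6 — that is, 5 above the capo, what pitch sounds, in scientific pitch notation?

The capo raises the open E2 by 1 semitone to F2; fretting 5 more gives E2 + 1 + 5 = E2 + 6 semitones = Bb2.

Bb2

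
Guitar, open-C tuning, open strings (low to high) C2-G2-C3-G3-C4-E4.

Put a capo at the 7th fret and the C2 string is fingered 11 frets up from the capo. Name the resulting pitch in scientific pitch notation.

F#3

The capo raises the open C2 by 7 semitones to G2; fretting 11 more gives C2 + 7 + 11 = C2 + 18 semitones = F#3.
(Also written Gb.)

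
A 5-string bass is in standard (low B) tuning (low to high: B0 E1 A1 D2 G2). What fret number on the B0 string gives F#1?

7

F#1 is 7 semitones above the open B0 (B–C–C#–D–D#–E–F–F#), so it sits at fret 7.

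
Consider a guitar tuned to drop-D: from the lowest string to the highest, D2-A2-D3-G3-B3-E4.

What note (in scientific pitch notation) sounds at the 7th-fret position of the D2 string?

D2 is MIDI 38. Adding 7 gives 45, which is A2.

A2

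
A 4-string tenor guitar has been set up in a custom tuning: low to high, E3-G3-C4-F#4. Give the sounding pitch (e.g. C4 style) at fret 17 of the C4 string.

The open C4 string plus 17 semitones: C–C#–D–D#–…–D#–E–F.
The walk passes from B into C once, so the octave number goes from 4 to 5.

F5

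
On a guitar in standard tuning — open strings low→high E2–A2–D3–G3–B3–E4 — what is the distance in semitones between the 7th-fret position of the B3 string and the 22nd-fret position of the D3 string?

6 semitones

B3 at fret 7 → F#4 (MIDI 66); D3 at fret 22 → C5 (MIDI 72).
66 − 72 = -6, so the two pitches are 6 semitones apart, with C5 the higher.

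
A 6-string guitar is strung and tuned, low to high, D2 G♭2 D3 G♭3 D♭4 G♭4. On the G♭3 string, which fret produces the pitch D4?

D4 is 8 semitones above the open G♭3 (Gb–G–Ab–A–Bb–B–C–Db–D), so it sits at fret 8.

8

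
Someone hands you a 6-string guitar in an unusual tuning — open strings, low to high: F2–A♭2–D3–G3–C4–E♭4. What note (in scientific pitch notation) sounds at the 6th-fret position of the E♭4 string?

A4

The open E♭4 string plus 6 semitones: Eb–E–F–Gb–G–Ab–A.
No B→C boundary is crossed, so the octave stays at 4.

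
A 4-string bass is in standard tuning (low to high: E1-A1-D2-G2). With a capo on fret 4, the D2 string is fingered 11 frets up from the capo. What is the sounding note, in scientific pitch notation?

The capo raises the open D2 by 4 semitones to F#2; fretting 11 more gives D2 + 4 + 11 = D2 + 15 semitones = F3.

F3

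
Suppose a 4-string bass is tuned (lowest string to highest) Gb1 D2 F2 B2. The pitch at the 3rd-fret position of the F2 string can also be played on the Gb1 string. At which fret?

F2 at fret 3 is F2 + 3 semitones = Ab2.
The open Gb1 string is 11 semitones below the open F2, so the same pitch on the Gb1 string lies at fret 3 + 11 = 14.

14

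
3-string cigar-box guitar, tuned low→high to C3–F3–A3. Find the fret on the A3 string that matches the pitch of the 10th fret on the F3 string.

Fret 10 on F3 is MIDI 53 + 10 = 63 (D♯4). On the A3 string (open MIDI 57), that pitch is 63 − 57 = fret 6.

6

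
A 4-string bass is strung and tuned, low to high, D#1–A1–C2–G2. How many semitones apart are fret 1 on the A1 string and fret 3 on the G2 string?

A1 at fret 1 → A#1 (MIDI 34); G2 at fret 3 → A#2 (MIDI 46).
34 − 46 = -12, so the two pitches are 12 semitones apart, with A#2 the higher.

12 semitones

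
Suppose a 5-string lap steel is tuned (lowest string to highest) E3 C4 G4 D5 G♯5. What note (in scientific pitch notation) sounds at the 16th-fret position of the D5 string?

D5 is MIDI 74. Adding 16 gives 90, which is F♯6.
(Equivalently spelled G♭6.)

F♯6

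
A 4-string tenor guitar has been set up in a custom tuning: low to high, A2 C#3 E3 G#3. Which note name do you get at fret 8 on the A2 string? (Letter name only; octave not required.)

F

The open A2 string plus 8 semitones: A–A#–B–C–C#–D–D#–E–F.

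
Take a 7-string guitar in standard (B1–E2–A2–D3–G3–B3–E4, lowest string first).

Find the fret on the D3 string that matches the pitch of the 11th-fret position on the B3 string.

B3 at fret 11 is B3 + 11 semitones = A♯4.
The open D3 string is 9 semitones below the open B3, so the same pitch on the D3 string lies at fret 11 + 9 = 20.

20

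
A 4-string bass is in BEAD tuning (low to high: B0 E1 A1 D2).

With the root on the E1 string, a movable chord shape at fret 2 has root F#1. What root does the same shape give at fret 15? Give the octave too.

Moving from fret 2 to fret 15 shifts the root by 13 semitones.
F#1 up 13 semitones is G2.

G2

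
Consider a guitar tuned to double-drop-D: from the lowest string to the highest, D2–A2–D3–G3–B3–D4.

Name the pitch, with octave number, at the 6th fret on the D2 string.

G♯2

D2 is MIDI 38. Adding 6 gives 44, which is G♯2.
(Equivalently spelled A♭2.)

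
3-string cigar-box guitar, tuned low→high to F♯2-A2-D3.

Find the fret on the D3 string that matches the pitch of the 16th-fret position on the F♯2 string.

Fret 16 on F♯2 is MIDI 42 + 16 = 58 (A♯3). On the D3 string (open MIDI 50), that pitch is 58 − 50 = fret 8.

8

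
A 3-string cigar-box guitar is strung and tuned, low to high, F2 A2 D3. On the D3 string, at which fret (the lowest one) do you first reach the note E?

From D3, count semitones up the chromatic scale until reaching E: D–D#–E — 2 steps.

2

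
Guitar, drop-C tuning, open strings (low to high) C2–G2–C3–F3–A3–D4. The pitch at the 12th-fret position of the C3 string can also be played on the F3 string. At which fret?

C3 at fret 12 is C3 + 12 semitones = C4.
The open F3 string is 5 semitones above the open C3, so the same pitch on the F3 string lies at fret 12 − 5 = 7.

7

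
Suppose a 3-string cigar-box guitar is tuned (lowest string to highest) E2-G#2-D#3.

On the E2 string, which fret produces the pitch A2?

A2 is 5 semitones above the open E2 (E–F–F#–G–G#–A), so it sits at fret 5.

5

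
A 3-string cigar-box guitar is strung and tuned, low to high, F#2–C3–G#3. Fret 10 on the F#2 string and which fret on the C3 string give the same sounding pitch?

4

F#2 at fret 10 is F#2 + 10 semitones = E3.
The open C3 string is 6 semitones above the open F#2, so the same pitch on the C3 string lies at fret 10 − 6 = 4.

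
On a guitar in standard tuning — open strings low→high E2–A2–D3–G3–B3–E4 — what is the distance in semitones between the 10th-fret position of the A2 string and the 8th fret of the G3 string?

8 semitones

A2 at fret 10 → G3 (MIDI 55); G3 at fret 8 → D#4 (MIDI 63).
55 − 63 = -8, so the two pitches are 8 semitones apart, with D#4 the higher.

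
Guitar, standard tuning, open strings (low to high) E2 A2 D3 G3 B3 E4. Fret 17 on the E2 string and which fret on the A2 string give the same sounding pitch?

Fret 17 on E2 is MIDI 40 + 17 = 57 (A3). On the A2 string (open MIDI 45), that pitch is 57 − 45 = fret 12.

12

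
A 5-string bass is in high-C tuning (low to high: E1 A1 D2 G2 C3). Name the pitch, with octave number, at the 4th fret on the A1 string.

Each fret is one semitone, so A1 + 4 = C#2.

C#2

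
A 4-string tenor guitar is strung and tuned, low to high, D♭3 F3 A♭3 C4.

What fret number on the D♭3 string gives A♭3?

A♭3 is 7 semitones above the open D♭3 (Db–D–Eb–E–F–Gb–G–Ab), so it sits at fret 7.

7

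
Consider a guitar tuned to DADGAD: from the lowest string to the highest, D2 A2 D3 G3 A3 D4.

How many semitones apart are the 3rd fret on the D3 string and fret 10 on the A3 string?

14 semitones

D3 at fret 3 → F3 (MIDI 53); A3 at fret 10 → G4 (MIDI 67).
53 − 67 = -14, so the two pitches are 14 semitones apart, with G4 the higher.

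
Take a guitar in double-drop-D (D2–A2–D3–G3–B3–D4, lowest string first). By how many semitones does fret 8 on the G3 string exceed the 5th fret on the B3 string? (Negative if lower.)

-1 semitone

G3 at fret 8 → D♯4 (MIDI 63); B3 at fret 5 → E4 (MIDI 64).
63 − 64 = -1, so the two pitches are 1 semitone apart.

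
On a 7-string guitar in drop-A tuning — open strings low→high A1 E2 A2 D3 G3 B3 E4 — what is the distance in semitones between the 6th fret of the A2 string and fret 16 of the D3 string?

A2 at fret 6 → D♯3 (MIDI 51); D3 at fret 16 → F♯4 (MIDI 66).
51 − 66 = -15, so the two pitches are 15 semitones apart, with F♯4 the higher.

15 semitones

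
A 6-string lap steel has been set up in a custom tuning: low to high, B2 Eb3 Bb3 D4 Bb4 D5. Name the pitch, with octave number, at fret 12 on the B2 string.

Each fret is one semitone, so B2 + 12 = B3.

B3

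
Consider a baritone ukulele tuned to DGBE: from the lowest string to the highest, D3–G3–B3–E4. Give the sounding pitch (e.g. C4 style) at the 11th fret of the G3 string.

F♯4

The open G3 string plus 11 semitones: G–G#–A–A#–…–E–F–F#.
The walk passes from B into C once, so the octave number goes from 3 to 4.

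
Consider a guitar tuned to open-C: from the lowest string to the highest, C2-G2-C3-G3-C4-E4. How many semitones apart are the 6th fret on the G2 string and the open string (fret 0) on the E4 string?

G2 at fret 6 → C♯3 (MIDI 49); E4 at fret 0 → E4 (MIDI 64).
49 − 64 = -15, so the two pitches are 15 semitones apart, with E4 the higher.

15 semitones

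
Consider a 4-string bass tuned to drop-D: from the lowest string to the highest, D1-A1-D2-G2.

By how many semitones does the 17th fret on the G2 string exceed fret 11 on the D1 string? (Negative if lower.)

G2 at fret 17 → C4 (MIDI 60); D1 at fret 11 → C#2 (MIDI 37).
60 − 37 = 23, so the two pitches are 23 semitones apart.

23 semitones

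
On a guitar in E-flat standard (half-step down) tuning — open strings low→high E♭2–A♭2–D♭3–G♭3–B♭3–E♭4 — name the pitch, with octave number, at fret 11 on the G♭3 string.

F4

G♭3 is MIDI 54. Adding 11 gives 65, which is F4.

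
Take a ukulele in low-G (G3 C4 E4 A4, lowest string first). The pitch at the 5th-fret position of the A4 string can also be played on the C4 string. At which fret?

14

Fret 5 on A4 is MIDI 69 + 5 = 74 (D5). On the C4 string (open MIDI 60), that pitch is 74 − 60 = fret 14.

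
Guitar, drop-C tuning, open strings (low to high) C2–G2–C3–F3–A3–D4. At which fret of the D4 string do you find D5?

12

D5 is 12 semitones above the open D4 (D–D#–E–F–…–C–C#–D), so it sits at fret 12.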